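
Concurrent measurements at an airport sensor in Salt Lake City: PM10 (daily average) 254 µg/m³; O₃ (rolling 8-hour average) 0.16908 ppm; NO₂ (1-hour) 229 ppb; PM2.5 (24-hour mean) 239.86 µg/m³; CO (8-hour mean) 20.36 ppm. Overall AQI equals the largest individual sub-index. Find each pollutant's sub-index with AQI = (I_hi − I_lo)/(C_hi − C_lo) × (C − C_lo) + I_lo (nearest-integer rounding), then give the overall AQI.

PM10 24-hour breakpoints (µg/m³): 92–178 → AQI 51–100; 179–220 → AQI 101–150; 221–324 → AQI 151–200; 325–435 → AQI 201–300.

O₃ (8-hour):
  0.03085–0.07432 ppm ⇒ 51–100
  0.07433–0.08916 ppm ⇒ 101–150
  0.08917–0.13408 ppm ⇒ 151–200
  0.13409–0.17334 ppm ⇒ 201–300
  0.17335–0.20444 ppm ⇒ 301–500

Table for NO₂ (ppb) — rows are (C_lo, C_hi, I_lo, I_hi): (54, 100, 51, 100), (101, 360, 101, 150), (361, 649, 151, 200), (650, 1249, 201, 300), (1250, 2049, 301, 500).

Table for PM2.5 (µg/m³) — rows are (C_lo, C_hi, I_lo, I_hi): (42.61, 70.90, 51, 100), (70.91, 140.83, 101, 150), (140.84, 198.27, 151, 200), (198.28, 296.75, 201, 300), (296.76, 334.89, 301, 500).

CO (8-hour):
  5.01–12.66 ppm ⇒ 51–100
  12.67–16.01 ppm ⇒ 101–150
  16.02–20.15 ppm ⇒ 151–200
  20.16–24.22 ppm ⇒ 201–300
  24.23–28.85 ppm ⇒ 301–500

289

PM10: 254 ∈ [221, 324] ↔ index [151, 200].
151 + (254−221)·(200−151)/(324−221) = 151 + 33·49/103 ≈ 166.70, so AQI = 167.
O₃ 0.16908: bracket 0.13409–0.17334 → index 201–300; slope 99/0.03925, offset 0.03499.
AQI = 201 + 99/0.03925·0.03499 ≈ 289.26 ⇒ 289.
NO₂: 229 ∈ [101, 360] ↔ index [101, 150].
101 + (229−101)·(150−101)/(360−101) = 101 + 128·49/259 ≈ 125.22, so AQI = 125.
PM2.5: row 198.28–296.75 (AQI 201–300). (300−201)·(239.86−198.28)/(296.75−198.28) + 201 = 99·41.58/98.47 + 201 ≈ 242.80 → 243.
CO 20.36: bracket 20.16–24.22 → index 201–300; slope 99/4.06, offset 0.20.
AQI = 201 + 99/4.06·0.20 ≈ 205.88 ⇒ 206.
Sub-indices: PM10→167, O₃→289, NO₂→125, PM2.5→243, CO→206. Overall AQI = max = 289; dominant pollutant is O₃.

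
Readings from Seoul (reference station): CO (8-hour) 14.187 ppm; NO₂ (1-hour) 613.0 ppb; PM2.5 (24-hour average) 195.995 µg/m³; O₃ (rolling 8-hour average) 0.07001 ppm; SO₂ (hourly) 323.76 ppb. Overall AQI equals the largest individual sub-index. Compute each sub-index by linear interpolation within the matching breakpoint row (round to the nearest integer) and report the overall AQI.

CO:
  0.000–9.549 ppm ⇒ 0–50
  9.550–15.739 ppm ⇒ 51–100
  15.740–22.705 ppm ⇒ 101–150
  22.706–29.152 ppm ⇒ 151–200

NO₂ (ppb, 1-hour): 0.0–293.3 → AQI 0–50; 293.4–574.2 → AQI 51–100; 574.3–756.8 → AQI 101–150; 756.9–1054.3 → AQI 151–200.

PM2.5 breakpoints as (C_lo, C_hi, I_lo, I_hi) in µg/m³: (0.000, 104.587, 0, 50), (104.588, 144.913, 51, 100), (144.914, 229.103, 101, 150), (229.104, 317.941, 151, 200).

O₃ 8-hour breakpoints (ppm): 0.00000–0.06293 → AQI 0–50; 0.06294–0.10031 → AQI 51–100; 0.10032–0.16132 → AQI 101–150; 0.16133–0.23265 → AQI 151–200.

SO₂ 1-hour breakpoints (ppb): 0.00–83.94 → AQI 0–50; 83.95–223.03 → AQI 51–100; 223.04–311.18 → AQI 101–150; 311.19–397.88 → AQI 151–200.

158

CO: 14.187 ∈ [9.550, 15.739] ↔ index [51, 100].
51 + (14.187−9.550)·(100−51)/(15.739−9.550) = 51 + 4.637·49/6.189 ≈ 87.71, so AQI = 88.
NO₂: 613.0 lies in 574.3–756.8, so I_lo=101, I_hi=150, C_lo=574.3, C_hi=756.8.
(150−101)/(756.8−574.3) × (613.0−574.3) + 101 = 49/182.5 × 38.7 + 101 ≈ 111.39 → 111.
PM2.5: row 144.914–229.103 (AQI 101–150). (150−101)·(195.995−144.914)/(229.103−144.914) + 101 = 49·51.081/84.189 + 101 ≈ 130.73 → 131.
O₃: 0.07001 ∈ [0.06294, 0.10031] ↔ index [51, 100].
51 + (0.07001−0.06294)·(100−51)/(0.10031−0.06294) = 51 + 0.00707·49/0.03737 ≈ 60.27, so AQI = 60.
SO₂: 323.76 lies in 311.19–397.88, so I_lo=151, I_hi=200, C_lo=311.19, C_hi=397.88.
(200−151)/(397.88−311.19) × (323.76−311.19) + 151 = 49/86.69 × 12.57 + 151 ≈ 158.10 → 158.
Sub-indices: CO→88, NO₂→111, PM2.5→131, O₃→60, SO₂→158. Overall AQI = max = 158; dominant pollutant is SO₂.
AQI 158: Unhealthy.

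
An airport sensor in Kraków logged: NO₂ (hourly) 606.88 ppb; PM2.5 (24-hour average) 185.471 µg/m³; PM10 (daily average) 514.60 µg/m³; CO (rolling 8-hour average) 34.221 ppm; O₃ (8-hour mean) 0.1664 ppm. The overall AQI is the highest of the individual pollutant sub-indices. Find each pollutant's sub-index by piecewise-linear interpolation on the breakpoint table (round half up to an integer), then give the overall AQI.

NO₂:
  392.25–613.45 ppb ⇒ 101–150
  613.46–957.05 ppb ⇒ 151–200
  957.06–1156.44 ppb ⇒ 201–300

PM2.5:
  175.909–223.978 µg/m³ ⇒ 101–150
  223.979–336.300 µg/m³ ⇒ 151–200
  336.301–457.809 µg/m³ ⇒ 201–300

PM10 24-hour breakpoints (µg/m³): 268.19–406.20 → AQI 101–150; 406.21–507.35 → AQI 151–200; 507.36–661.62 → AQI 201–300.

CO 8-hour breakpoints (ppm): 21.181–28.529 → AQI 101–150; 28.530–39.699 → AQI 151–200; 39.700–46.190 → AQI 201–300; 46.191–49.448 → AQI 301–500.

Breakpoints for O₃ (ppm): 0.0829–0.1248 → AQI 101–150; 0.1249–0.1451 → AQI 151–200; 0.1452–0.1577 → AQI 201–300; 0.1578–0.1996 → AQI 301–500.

342

NO₂: 606.88 ∈ [392.25, 613.45] ↔ index [101, 150].
101 + (606.88−392.25)·(150−101)/(613.45−392.25) = 101 + 214.63·49/221.20 ≈ 148.54, so AQI = 149.
PM2.5: row 175.909–223.978 (AQI 101–150). (150−101)·(185.471−175.909)/(223.978−175.909) + 101 = 49·9.562/48.069 + 101 ≈ 110.75 → 111.
PM10 514.60: bracket 507.36–661.62 → index 201–300; slope 99/154.26, offset 7.24.
AQI = 201 + 99/154.26·7.24 ≈ 205.65 ⇒ 206.
CO: 34.221 ∈ [28.530, 39.699] ↔ index [151, 200].
151 + (34.221−28.530)·(200−151)/(39.699−28.530) = 151 + 5.691·49/11.169 ≈ 175.97, so AQI = 176.
O₃ 0.1664: bracket 0.1578–0.1996 → index 301–500; slope 199/0.0418, offset 0.0086.
AQI = 301 + 199/0.0418·0.0086 ≈ 341.94 ⇒ 342.
Sub-indices: NO₂→149, PM2.5→111, PM10→206, CO→176, O₃→342. Overall AQI = max = 342; dominant pollutant is O₃.
AQI 342: Hazardous.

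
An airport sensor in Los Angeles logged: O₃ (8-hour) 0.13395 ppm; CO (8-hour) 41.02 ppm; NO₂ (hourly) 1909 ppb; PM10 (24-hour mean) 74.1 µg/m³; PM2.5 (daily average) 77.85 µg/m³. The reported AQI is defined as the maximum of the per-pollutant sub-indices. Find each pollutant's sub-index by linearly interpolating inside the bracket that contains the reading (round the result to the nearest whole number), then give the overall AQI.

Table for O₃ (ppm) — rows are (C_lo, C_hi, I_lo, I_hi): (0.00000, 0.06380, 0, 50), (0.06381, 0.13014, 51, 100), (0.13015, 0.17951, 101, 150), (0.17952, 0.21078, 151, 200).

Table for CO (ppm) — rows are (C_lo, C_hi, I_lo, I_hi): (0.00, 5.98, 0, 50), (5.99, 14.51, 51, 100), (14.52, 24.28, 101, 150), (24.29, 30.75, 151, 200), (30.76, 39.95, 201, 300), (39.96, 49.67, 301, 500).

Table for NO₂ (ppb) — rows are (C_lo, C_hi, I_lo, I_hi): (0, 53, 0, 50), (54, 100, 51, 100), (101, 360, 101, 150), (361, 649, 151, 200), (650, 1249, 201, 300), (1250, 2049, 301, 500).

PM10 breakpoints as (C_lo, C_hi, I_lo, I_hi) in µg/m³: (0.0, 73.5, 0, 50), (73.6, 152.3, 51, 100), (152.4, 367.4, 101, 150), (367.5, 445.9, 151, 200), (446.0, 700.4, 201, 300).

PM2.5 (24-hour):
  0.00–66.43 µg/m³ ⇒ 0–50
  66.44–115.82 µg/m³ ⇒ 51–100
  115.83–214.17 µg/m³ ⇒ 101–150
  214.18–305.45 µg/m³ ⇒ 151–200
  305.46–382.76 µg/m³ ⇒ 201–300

465

O₃: 0.13395 lies in 0.13015–0.17951, so I_lo=101, I_hi=150, C_lo=0.13015, C_hi=0.17951.
(150−101)/(0.17951−0.13015) × (0.13395−0.13015) + 101 = 49/0.04936 × 0.00380 + 101 ≈ 104.77 → 105.
CO: row 39.96–49.67 (AQI 301–500). (500−301)·(41.02−39.96)/(49.67−39.96) + 301 = 199·1.06/9.71 + 301 ≈ 322.72 → 323.
NO₂ 1909: bracket 1250–2049 → index 301–500; slope 199/799, offset 659.
AQI = 301 + 199/799·659 ≈ 465.13 ⇒ 465.
PM10: row 73.6–152.3 (AQI 51–100). (100−51)·(74.1−73.6)/(152.3−73.6) + 51 = 49·0.5/78.7 + 51 ≈ 51.31 → 51.
PM2.5: row 66.44–115.82 (AQI 51–100). (100−51)·(77.85−66.44)/(115.82−66.44) + 51 = 49·11.41/49.38 + 51 ≈ 62.32 → 62.
Sub-indices: O₃→105, CO→323, NO₂→465, PM10→51, PM2.5→62. Overall AQI = max = 465; dominant pollutant is NO₂.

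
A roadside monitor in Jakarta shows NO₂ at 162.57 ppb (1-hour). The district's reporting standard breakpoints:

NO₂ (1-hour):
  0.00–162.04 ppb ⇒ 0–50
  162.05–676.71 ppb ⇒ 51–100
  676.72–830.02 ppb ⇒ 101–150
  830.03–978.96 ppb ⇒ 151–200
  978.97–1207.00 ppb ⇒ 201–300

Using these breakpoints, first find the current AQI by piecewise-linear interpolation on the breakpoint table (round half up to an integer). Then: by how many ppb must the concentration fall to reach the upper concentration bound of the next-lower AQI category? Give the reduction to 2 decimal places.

NO₂: 162.57 ∈ [162.05, 676.71] ↔ index [51, 100].
51 + (162.57−162.05)·(100−51)/(676.71−162.05) = 51 + 0.52·49/514.66 ≈ 51.05, so AQI = 51.
Current AQI 51 is in the Moderate range (51–100). The next-lower category tops out at AQI 50, whose upper concentration bound is 162.04 ppb.
Reduction needed = 162.57 − 162.04 = 0.53 ppb.

0.53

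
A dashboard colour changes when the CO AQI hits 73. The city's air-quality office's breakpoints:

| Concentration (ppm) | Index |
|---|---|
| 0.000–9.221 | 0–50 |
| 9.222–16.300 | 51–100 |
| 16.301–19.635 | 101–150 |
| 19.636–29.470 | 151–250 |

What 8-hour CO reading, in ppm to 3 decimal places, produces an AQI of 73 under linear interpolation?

12.400

AQI 73 lies in the 51–100 band, which corresponds to 9.222–16.300 ppm.
C = 9.222 + (73−51)×(16.300−9.222)/(100−51) = 9.222 + 22×7.078/49 ≈ 12.39988 ppm → 12.400 ppm to 3 dp.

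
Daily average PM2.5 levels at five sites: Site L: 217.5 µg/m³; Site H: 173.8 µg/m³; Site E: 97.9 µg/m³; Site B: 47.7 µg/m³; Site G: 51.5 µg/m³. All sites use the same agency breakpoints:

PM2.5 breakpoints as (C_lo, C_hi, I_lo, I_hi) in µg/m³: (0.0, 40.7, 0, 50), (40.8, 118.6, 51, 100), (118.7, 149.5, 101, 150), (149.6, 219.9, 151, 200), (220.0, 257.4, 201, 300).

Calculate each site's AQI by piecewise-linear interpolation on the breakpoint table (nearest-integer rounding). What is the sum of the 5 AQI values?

Site L: 217.5 ∈ [149.6, 219.9] ↔ index [151, 200].
151 + (217.5−149.6)·(200−151)/(219.9−149.6) = 151 + 67.9·49/70.3 ≈ 198.33, so AQI = 198.
Site H: 173.8 lies in 149.6–219.9, so I_lo=151, I_hi=200, C_lo=149.6, C_hi=219.9.
(200−151)/(219.9−149.6) × (173.8−149.6) + 151 = 49/70.3 × 24.2 + 151 ≈ 167.87 → 168.
Site E: 97.9 lies in 40.8–118.6, so I_lo=51, I_hi=100, C_lo=40.8, C_hi=118.6.
(100−51)/(118.6−40.8) × (97.9−40.8) + 51 = 49/77.8 × 57.1 + 51 ≈ 86.96 → 87.
Site B: 47.7 lies in 40.8–118.6, so I_lo=51, I_hi=100, C_lo=40.8, C_hi=118.6.
(100−51)/(118.6−40.8) × (47.7−40.8) + 51 = 49/77.8 × 6.9 + 51 ≈ 55.35 → 55.
Site G 51.5: bracket 40.8–118.6 → index 51–100; slope 49/77.8, offset 10.7.
AQI = 51 + 49/77.8·10.7 ≈ 57.74 ⇒ 58.
AQIs: Site L=198, Site H=168, Site E=87, Site B=55, Site G=58. Sum = 198 + 168 + 87 + 55 + 58 = 566.

566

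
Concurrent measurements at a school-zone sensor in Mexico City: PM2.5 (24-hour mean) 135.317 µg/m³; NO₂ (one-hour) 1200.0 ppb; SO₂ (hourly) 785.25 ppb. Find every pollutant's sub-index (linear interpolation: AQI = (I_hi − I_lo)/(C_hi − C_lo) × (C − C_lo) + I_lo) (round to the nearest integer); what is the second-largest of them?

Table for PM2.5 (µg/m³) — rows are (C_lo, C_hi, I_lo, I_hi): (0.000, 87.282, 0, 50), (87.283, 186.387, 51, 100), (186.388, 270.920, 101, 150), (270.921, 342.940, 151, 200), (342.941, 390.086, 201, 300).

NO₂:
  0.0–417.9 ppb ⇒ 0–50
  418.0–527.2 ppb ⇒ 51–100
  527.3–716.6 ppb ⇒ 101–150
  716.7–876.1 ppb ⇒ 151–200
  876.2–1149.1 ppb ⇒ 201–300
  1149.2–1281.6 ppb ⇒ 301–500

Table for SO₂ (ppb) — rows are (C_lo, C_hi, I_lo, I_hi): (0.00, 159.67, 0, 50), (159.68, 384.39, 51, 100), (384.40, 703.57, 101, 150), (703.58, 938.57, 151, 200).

PM2.5 135.317: bracket 87.283–186.387 → index 51–100; slope 49/99.104, offset 48.034.
AQI = 51 + 49/99.104·48.034 ≈ 74.75 ⇒ 75.
NO₂: row 1149.2–1281.6 (AQI 301–500). (500−301)·(1200.0−1149.2)/(1281.6−1149.2) + 301 = 199·50.8/132.4 + 301 ≈ 377.35 → 377.
SO₂: 785.25 lies in 703.58–938.57, so I_lo=151, I_hi=200, C_lo=703.58, C_hi=938.57.
(200−151)/(938.57−703.58) × (785.25−703.58) + 151 = 49/234.99 × 81.67 + 151 ≈ 168.03 → 168.
Sub-indices: PM2.5→75, NO₂→377, SO₂→168. Ranked high→low: 377, 168, 75. Second-highest sub-index = 168.

168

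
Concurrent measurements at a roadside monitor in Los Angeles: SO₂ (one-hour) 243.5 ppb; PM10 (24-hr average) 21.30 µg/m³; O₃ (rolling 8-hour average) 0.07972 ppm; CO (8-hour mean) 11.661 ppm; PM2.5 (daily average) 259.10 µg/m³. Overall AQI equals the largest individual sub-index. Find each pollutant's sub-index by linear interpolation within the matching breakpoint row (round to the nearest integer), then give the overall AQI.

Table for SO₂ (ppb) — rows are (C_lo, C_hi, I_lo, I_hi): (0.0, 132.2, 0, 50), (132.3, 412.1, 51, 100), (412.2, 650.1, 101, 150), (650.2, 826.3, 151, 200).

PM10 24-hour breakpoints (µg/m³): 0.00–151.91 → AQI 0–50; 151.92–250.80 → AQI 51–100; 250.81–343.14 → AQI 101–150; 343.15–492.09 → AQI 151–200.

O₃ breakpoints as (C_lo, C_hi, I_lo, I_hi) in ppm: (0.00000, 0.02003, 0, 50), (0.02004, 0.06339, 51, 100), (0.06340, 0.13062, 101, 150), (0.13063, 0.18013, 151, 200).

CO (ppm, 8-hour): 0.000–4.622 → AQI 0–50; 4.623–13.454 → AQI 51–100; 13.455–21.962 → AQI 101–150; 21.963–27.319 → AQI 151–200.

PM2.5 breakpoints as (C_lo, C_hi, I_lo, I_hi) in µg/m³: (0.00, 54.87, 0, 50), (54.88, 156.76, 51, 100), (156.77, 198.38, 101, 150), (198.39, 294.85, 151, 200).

SO₂: 243.5 ∈ [132.3, 412.1] ↔ index [51, 100].
51 + (243.5−132.3)·(100−51)/(412.1−132.3) = 51 + 111.2·49/279.8 ≈ 70.47, so AQI = 70.
PM10: 21.30 lies in 0.00–151.91, so I_lo=0, I_hi=50, C_lo=0.00, C_hi=151.91.
(50−0)/(151.91−0.00) × (21.30−0.00) + 0 = 50/151.91 × 21.30 + 0 ≈ 7.01 → 7.
O₃ 0.07972: bracket 0.06340–0.13062 → index 101–150; slope 49/0.06722, offset 0.01632.
AQI = 101 + 49/0.06722·0.01632 ≈ 112.90 ⇒ 113.
CO: 11.661 ∈ [4.623, 13.454] ↔ index [51, 100].
51 + (11.661−4.623)·(100−51)/(13.454−4.623) = 51 + 7.038·49/8.831 ≈ 90.05, so AQI = 90.
PM2.5: row 198.39–294.85 (AQI 151–200). (200−151)·(259.10−198.39)/(294.85−198.39) + 151 = 49·60.71/96.46 + 151 ≈ 181.84 → 182.
Sub-indices: SO₂→70, PM10→7, O₃→113, CO→90, PM2.5→182. Overall AQI = max = 182; dominant pollutant is PM2.5.
AQI 182: Unhealthy.

182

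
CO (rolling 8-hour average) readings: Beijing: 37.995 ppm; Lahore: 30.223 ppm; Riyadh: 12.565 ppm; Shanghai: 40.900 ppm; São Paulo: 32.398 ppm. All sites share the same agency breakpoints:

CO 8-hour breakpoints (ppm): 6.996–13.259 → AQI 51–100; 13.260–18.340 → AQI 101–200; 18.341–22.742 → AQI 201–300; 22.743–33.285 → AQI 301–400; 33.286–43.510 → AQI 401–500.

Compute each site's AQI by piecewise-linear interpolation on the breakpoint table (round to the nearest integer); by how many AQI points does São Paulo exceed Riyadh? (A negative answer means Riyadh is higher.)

Beijing: 37.995 lies in 33.286–43.510, so I_lo=401, I_hi=500, C_lo=33.286, C_hi=43.510.
(500−401)/(43.510−33.286) × (37.995−33.286) + 401 = 99/10.224 × 4.709 + 401 ≈ 446.60 → 447.
Lahore: 30.223 lies in 22.743–33.285, so I_lo=301, I_hi=400, C_lo=22.743, C_hi=33.285.
(400−301)/(33.285−22.743) × (30.223−22.743) + 301 = 99/10.542 × 7.480 + 301 ≈ 371.24 → 371.
Riyadh 12.565: bracket 6.996–13.259 → index 51–100; slope 49/6.263, offset 5.569.
AQI = 51 + 49/6.263·5.569 ≈ 94.57 ⇒ 95.
Shanghai: row 33.286–43.510 (AQI 401–500). (500−401)·(40.900−33.286)/(43.510−33.286) + 401 = 99·7.614/10.224 + 401 ≈ 474.73 → 475.
São Paulo 32.398: bracket 22.743–33.285 → index 301–400; slope 99/10.542, offset 9.655.
AQI = 301 + 99/10.542·9.655 ≈ 391.67 ⇒ 392.
AQIs: Beijing=447, Lahore=371, Riyadh=95, Shanghai=475, São Paulo=392. São Paulo (392) − Riyadh (95) = 297.

297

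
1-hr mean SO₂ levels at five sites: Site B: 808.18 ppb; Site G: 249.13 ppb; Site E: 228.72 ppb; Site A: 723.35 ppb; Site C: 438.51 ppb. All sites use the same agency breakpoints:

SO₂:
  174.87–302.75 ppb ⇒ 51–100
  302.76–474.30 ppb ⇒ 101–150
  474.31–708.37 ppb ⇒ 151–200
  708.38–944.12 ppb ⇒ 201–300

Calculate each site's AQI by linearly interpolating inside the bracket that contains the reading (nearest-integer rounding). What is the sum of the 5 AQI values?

741

Site B: 808.18 lies in 708.38–944.12, so I_lo=201, I_hi=300, C_lo=708.38, C_hi=944.12.
(300−201)/(944.12−708.38) × (808.18−708.38) + 201 = 99/235.74 × 99.80 + 201 ≈ 242.91 → 243.
Site G: 249.13 lies in 174.87–302.75, so I_lo=51, I_hi=100, C_lo=174.87, C_hi=302.75.
(100−51)/(302.75−174.87) × (249.13−174.87) + 51 = 49/127.88 × 74.26 + 51 ≈ 79.45 → 79.
Site E: 228.72 lies in 174.87–302.75, so I_lo=51, I_hi=100, C_lo=174.87, C_hi=302.75.
(100−51)/(302.75−174.87) × (228.72−174.87) + 51 = 49/127.88 × 53.85 + 51 ≈ 71.63 → 72.
Site A: 723.35 ∈ [708.38, 944.12] ↔ index [201, 300].
201 + (723.35−708.38)·(300−201)/(944.12−708.38) = 201 + 14.97·99/235.74 ≈ 207.29, so AQI = 207.
Site C 438.51: bracket 302.76–474.30 → index 101–150; slope 49/171.54, offset 135.75.
AQI = 101 + 49/171.54·135.75 ≈ 139.78 ⇒ 140.
AQIs: Site B=243, Site G=79, Site E=72, Site A=207, Site C=140. Sum = 243 + 79 + 72 + 207 + 140 = 741.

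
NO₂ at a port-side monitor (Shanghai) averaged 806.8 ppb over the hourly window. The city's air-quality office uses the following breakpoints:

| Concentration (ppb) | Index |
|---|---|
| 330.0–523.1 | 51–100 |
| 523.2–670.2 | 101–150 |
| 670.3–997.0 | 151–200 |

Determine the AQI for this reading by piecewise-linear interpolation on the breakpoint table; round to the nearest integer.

171

NO₂: row 670.3–997.0 (AQI 151–200). (200−151)·(806.8−670.3)/(997.0−670.3) + 151 = 49·136.5/326.7 + 151 ≈ 171.47 → 171.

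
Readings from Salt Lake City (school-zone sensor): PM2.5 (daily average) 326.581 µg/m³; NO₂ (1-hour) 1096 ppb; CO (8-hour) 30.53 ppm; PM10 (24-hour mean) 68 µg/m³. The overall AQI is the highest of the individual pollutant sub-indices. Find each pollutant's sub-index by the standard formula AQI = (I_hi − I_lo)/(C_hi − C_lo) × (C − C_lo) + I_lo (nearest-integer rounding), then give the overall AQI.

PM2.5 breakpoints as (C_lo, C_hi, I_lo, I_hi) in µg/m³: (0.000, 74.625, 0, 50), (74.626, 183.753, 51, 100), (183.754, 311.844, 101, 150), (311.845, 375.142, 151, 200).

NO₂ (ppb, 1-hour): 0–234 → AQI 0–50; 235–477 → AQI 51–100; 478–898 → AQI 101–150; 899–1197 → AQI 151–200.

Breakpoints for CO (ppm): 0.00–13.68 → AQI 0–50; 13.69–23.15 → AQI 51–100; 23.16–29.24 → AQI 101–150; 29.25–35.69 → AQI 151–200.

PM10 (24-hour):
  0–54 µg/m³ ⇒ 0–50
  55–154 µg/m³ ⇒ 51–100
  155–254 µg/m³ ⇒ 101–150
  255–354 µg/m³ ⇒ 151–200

PM2.5 326.581: bracket 311.845–375.142 → index 151–200; slope 49/63.297, offset 14.736.
AQI = 151 + 49/63.297·14.736 ≈ 162.41 ⇒ 162.
NO₂: 1096 ∈ [899, 1197] ↔ index [151, 200].
151 + (1096−899)·(200−151)/(1197−899) = 151 + 197·49/298 ≈ 183.39, so AQI = 183.
CO 30.53: bracket 29.25–35.69 → index 151–200; slope 49/6.44, offset 1.28.
AQI = 151 + 49/6.44·1.28 ≈ 160.74 ⇒ 161.
PM10: 68 lies in 55–154, so I_lo=51, I_hi=100, C_lo=55, C_hi=154.
(100−51)/(154−55) × (68−55) + 51 = 49/99 × 13 + 51 ≈ 57.43 → 57.
Sub-indices: PM2.5→162, NO₂→183, CO→161, PM10→57. Overall AQI = max = 183; dominant pollutant is NO₂.

183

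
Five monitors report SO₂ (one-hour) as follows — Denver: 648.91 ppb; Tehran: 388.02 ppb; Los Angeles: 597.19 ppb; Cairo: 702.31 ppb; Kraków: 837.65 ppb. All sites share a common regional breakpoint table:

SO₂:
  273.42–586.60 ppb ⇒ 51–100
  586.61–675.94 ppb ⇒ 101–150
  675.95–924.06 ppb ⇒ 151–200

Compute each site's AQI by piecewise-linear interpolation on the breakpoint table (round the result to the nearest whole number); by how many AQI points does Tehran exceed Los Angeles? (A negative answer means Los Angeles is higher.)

Denver 648.91: bracket 586.61–675.94 → index 101–150; slope 49/89.33, offset 62.30.
AQI = 101 + 49/89.33·62.30 ≈ 135.17 ⇒ 135.
Tehran 388.02: bracket 273.42–586.60 → index 51–100; slope 49/313.18, offset 114.60.
AQI = 51 + 49/313.18·114.60 ≈ 68.93 ⇒ 69.
Los Angeles: 597.19 lies in 586.61–675.94, so I_lo=101, I_hi=150, C_lo=586.61, C_hi=675.94.
(150−101)/(675.94−586.61) × (597.19−586.61) + 101 = 49/89.33 × 10.58 + 101 ≈ 106.80 → 107.
Cairo: 702.31 lies in 675.95–924.06, so I_lo=151, I_hi=200, C_lo=675.95, C_hi=924.06.
(200−151)/(924.06−675.95) × (702.31−675.95) + 151 = 49/248.11 × 26.36 + 151 ≈ 156.21 → 156.
Kraków: 837.65 ∈ [675.95, 924.06] ↔ index [151, 200].
151 + (837.65−675.95)·(200−151)/(924.06−675.95) = 151 + 161.70·49/248.11 ≈ 182.93, so AQI = 183.
AQIs: Denver=135, Tehran=69, Los Angeles=107, Cairo=156, Kraków=183. Tehran (69) − Los Angeles (107) = -38.

-38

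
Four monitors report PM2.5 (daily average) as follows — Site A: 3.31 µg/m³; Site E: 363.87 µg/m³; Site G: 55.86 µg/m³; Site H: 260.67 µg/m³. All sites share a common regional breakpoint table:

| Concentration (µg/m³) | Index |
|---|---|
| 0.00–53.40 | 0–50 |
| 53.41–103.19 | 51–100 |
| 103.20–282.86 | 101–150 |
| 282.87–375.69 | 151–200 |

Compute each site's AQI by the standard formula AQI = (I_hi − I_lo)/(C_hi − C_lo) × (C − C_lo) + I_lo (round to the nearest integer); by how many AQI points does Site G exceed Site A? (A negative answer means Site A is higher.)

Site A 3.31: bracket 0.00–53.40 → index 0–50; slope 50/53.40, offset 3.31.
AQI = 0 + 50/53.40·3.31 ≈ 3.10 ⇒ 3.
Site E: row 282.87–375.69 (AQI 151–200). (200−151)·(363.87−282.87)/(375.69−282.87) + 151 = 49·81.00/92.82 + 151 ≈ 193.76 → 194.
Site G 55.86: bracket 53.41–103.19 → index 51–100; slope 49/49.78, offset 2.45.
AQI = 51 + 49/49.78·2.45 ≈ 53.41 ⇒ 53.
Site H: 260.67 ∈ [103.20, 282.86] ↔ index [101, 150].
101 + (260.67−103.20)·(150−101)/(282.86−103.20) = 101 + 157.47·49/179.66 ≈ 143.95, so AQI = 144.
AQIs: Site A=3, Site E=194, Site G=53, Site H=144. Site G (53) − Site A (3) = 50.

50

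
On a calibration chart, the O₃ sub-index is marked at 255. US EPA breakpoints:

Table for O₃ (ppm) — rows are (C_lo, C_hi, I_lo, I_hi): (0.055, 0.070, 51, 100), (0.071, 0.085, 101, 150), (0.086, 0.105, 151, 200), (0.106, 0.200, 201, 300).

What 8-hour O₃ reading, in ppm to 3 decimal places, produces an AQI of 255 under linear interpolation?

AQI 255 lies in the 201–300 band, which corresponds to 0.106–0.200 ppm.
C = 0.106 + (255−201)×(0.200−0.106)/(300−201) = 0.106 + 54×0.094/99 ≈ 0.15727 ppm → 0.157 ppm to 3 dp.

0.157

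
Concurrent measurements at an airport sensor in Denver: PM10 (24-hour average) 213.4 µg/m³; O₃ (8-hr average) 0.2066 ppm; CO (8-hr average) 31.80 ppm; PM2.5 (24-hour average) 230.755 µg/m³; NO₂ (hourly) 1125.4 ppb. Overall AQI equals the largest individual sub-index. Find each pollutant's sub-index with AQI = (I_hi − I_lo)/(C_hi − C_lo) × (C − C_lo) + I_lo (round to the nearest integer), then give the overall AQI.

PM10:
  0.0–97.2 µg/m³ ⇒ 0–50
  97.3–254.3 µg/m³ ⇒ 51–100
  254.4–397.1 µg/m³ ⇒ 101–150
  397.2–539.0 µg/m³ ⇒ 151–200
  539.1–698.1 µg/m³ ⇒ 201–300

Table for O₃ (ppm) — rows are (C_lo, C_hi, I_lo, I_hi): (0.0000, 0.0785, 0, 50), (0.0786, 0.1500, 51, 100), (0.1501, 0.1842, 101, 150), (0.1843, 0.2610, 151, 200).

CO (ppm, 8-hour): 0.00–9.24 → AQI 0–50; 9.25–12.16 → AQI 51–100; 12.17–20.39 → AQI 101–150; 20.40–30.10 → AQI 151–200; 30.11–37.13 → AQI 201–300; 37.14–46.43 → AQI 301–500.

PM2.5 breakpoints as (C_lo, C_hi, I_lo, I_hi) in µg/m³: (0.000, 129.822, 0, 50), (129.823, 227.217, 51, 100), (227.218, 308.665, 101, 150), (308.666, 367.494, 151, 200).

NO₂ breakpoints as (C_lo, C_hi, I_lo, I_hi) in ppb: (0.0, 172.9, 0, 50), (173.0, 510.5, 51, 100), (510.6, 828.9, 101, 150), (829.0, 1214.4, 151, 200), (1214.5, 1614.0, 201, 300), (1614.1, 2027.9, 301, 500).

PM10: 213.4 lies in 97.3–254.3, so I_lo=51, I_hi=100, C_lo=97.3, C_hi=254.3.
(100−51)/(254.3−97.3) × (213.4−97.3) + 51 = 49/157.0 × 116.1 + 51 ≈ 87.24 → 87.
O₃: 0.2066 lies in 0.1843–0.2610, so I_lo=151, I_hi=200, C_lo=0.1843, C_hi=0.2610.
(200−151)/(0.2610−0.1843) × (0.2066−0.1843) + 151 = 49/0.0767 × 0.0223 + 151 ≈ 165.25 → 165.
CO: 31.80 lies in 30.11–37.13, so I_lo=201, I_hi=300, C_lo=30.11, C_hi=37.13.
(300−201)/(37.13−30.11) × (31.80−30.11) + 201 = 99/7.02 × 1.69 + 201 ≈ 224.83 → 225.
PM2.5: 230.755 ∈ [227.218, 308.665] ↔ index [101, 150].
101 + (230.755−227.218)·(150−101)/(308.665−227.218) = 101 + 3.537·49/81.447 ≈ 103.13, so AQI = 103.
NO₂ 1125.4: bracket 829.0–1214.4 → index 151–200; slope 49/385.4, offset 296.4.
AQI = 151 + 49/385.4·296.4 ≈ 188.68 ⇒ 189.
Sub-indices: PM10→87, O₃→165, CO→225, PM2.5→103, NO₂→189. Overall AQI = max = 225; dominant pollutant is CO.

225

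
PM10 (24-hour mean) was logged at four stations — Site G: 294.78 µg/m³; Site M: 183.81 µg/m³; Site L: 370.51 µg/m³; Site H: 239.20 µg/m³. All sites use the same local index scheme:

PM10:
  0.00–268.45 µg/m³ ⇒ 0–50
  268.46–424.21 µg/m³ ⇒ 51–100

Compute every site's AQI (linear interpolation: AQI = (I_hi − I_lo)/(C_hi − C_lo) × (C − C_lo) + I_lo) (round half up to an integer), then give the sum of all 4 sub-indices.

Site G: 294.78 lies in 268.46–424.21, so I_lo=51, I_hi=100, C_lo=268.46, C_hi=424.21.
(100−51)/(424.21−268.46) × (294.78−268.46) + 51 = 49/155.75 × 26.32 + 51 ≈ 59.28 → 59.
Site M: row 0.00–268.45 (AQI 0–50). (50−0)·(183.81−0.00)/(268.45−0.00) + 0 = 50·183.81/268.45 + 0 ≈ 34.24 → 34.
Site L: row 268.46–424.21 (AQI 51–100). (100−51)·(370.51−268.46)/(424.21−268.46) + 51 = 49·102.05/155.75 + 51 ≈ 83.11 → 83.
Site H: row 0.00–268.45 (AQI 0–50). (50−0)·(239.20−0.00)/(268.45−0.00) + 0 = 50·239.20/268.45 + 0 ≈ 44.55 → 45.
AQIs: Site G=59, Site M=34, Site L=83, Site H=45. Sum = 59 + 34 + 83 + 45 = 221.

221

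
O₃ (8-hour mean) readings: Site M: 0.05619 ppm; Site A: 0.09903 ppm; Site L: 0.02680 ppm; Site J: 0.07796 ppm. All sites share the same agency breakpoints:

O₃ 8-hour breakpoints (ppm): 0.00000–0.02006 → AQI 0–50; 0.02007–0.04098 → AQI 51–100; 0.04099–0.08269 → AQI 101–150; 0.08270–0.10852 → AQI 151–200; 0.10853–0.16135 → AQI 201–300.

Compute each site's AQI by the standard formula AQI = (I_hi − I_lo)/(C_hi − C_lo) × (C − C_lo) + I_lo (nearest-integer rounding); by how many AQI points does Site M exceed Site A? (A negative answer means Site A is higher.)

-63

Site M: 0.05619 ∈ [0.04099, 0.08269] ↔ index [101, 150].
101 + (0.05619−0.04099)·(150−101)/(0.08269−0.04099) = 101 + 0.01520·49/0.04170 ≈ 118.86, so AQI = 119.
Site A 0.09903: bracket 0.08270–0.10852 → index 151–200; slope 49/0.02582, offset 0.01633.
AQI = 151 + 49/0.02582·0.01633 ≈ 181.99 ⇒ 182.
Site L 0.02680: bracket 0.02007–0.04098 → index 51–100; slope 49/0.02091, offset 0.00673.
AQI = 51 + 49/0.02091·0.00673 ≈ 66.77 ⇒ 67.
Site J 0.07796: bracket 0.04099–0.08269 → index 101–150; slope 49/0.04170, offset 0.03697.
AQI = 101 + 49/0.04170·0.03697 ≈ 144.44 ⇒ 144.
AQIs: Site M=119, Site A=182, Site L=67, Site J=144. Site M (119) − Site A (182) = -63.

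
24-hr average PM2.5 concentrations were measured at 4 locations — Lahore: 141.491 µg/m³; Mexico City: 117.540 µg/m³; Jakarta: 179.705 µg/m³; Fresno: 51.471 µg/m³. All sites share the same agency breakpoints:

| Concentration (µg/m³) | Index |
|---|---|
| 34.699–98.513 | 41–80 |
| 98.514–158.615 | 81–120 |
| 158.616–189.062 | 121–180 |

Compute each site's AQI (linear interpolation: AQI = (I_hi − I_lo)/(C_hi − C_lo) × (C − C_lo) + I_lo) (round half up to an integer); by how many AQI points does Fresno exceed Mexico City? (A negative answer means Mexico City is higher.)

Lahore 141.491: bracket 98.514–158.615 → index 81–120; slope 39/60.101, offset 42.977.
AQI = 81 + 39/60.101·42.977 ≈ 108.89 ⇒ 109.
Mexico City 117.540: bracket 98.514–158.615 → index 81–120; slope 39/60.101, offset 19.026.
AQI = 81 + 39/60.101·19.026 ≈ 93.35 ⇒ 93.
Jakarta 179.705: bracket 158.616–189.062 → index 121–180; slope 59/30.446, offset 21.089.
AQI = 121 + 59/30.446·21.089 ≈ 161.87 ⇒ 162.
Fresno: 51.471 lies in 34.699–98.513, so I_lo=41, I_hi=80, C_lo=34.699, C_hi=98.513.
(80−41)/(98.513−34.699) × (51.471−34.699) + 41 = 39/63.814 × 16.772 + 41 ≈ 51.25 → 51.
AQIs: Lahore=109, Mexico City=93, Jakarta=162, Fresno=51. Fresno (51) − Mexico City (93) = -42.

-42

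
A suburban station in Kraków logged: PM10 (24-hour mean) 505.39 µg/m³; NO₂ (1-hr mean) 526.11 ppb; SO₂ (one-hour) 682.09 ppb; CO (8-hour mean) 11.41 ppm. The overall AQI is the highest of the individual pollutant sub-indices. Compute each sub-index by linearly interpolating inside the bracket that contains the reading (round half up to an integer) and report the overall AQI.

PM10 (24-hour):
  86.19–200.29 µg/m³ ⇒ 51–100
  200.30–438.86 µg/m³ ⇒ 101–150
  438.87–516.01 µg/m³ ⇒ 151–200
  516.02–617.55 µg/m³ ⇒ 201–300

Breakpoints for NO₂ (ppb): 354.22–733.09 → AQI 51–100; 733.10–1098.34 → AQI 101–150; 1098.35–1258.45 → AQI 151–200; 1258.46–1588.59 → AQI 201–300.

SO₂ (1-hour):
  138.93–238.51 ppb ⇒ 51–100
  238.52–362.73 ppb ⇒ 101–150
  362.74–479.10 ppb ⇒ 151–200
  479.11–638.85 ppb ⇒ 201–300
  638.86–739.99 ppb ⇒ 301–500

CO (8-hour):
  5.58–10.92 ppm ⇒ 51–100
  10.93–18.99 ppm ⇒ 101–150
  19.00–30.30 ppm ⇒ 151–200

PM10: 505.39 lies in 438.87–516.01, so I_lo=151, I_hi=200, C_lo=438.87, C_hi=516.01.
(200−151)/(516.01−438.87) × (505.39−438.87) + 151 = 49/77.14 × 66.52 + 151 ≈ 193.25 → 193.
NO₂ 526.11: bracket 354.22–733.09 → index 51–100; slope 49/378.87, offset 171.89.
AQI = 51 + 49/378.87·171.89 ≈ 73.23 ⇒ 73.
SO₂: row 638.86–739.99 (AQI 301–500). (500−301)·(682.09−638.86)/(739.99−638.86) + 301 = 199·43.23/101.13 + 301 ≈ 386.07 → 386.
CO: row 10.93–18.99 (AQI 101–150). (150−101)·(11.41−10.93)/(18.99−10.93) + 101 = 49·0.48/8.06 + 101 ≈ 103.92 → 104.
Sub-indices: PM10→193, NO₂→73, SO₂→386, CO→104. Overall AQI = max = 386; dominant pollutant is SO₂.
AQI 386: Hazardous.

386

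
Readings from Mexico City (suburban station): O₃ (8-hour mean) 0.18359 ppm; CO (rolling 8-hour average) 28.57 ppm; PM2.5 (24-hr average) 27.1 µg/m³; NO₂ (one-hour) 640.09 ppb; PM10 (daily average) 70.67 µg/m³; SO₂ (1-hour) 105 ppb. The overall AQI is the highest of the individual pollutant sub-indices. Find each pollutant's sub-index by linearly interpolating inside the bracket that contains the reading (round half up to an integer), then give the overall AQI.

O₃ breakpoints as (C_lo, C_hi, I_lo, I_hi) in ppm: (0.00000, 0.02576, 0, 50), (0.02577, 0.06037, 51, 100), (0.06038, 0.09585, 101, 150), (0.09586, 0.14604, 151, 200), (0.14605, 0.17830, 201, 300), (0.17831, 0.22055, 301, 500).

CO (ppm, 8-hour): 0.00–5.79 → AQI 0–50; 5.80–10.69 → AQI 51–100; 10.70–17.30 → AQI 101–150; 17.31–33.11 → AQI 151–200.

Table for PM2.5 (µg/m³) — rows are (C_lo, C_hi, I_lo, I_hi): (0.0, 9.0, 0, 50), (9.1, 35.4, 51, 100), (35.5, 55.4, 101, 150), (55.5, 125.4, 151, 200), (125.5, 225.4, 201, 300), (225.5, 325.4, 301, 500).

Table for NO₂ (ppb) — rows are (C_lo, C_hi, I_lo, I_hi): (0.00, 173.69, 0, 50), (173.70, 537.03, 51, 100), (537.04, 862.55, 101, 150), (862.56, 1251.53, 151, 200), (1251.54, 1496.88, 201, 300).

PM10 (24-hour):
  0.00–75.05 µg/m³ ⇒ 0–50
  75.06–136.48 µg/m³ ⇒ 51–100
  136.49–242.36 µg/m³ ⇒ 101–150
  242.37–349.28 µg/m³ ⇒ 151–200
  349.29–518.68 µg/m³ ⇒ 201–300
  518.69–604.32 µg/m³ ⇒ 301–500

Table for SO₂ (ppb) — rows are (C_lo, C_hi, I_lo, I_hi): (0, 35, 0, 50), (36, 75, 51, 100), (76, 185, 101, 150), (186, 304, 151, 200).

O₃: row 0.17831–0.22055 (AQI 301–500). (500−301)·(0.18359−0.17831)/(0.22055−0.17831) + 301 = 199·0.00528/0.04224 + 301 ≈ 325.88 → 326.
CO: 28.57 ∈ [17.31, 33.11] ↔ index [151, 200].
151 + (28.57−17.31)·(200−151)/(33.11−17.31) = 151 + 11.26·49/15.80 ≈ 185.92, so AQI = 186.
PM2.5 27.1: bracket 9.1–35.4 → index 51–100; slope 49/26.3, offset 18.0.
AQI = 51 + 49/26.3·18.0 ≈ 84.54 ⇒ 85.
NO₂: 640.09 lies in 537.04–862.55, so I_lo=101, I_hi=150, C_lo=537.04, C_hi=862.55.
(150−101)/(862.55−537.04) × (640.09−537.04) + 101 = 49/325.51 × 103.05 + 101 ≈ 116.51 → 117.
PM10: row 0.00–75.05 (AQI 0–50). (50−0)·(70.67−0.00)/(75.05−0.00) + 0 = 50·70.67/75.05 + 0 ≈ 47.08 → 47.
SO₂: row 76–185 (AQI 101–150). (150−101)·(105−76)/(185−76) + 101 = 49·29/109 + 101 ≈ 114.04 → 114.
Sub-indices: O₃→326, CO→186, PM2.5→85, NO₂→117, PM10→47, SO₂→114. Overall AQI = max = 326; dominant pollutant is O₃.

326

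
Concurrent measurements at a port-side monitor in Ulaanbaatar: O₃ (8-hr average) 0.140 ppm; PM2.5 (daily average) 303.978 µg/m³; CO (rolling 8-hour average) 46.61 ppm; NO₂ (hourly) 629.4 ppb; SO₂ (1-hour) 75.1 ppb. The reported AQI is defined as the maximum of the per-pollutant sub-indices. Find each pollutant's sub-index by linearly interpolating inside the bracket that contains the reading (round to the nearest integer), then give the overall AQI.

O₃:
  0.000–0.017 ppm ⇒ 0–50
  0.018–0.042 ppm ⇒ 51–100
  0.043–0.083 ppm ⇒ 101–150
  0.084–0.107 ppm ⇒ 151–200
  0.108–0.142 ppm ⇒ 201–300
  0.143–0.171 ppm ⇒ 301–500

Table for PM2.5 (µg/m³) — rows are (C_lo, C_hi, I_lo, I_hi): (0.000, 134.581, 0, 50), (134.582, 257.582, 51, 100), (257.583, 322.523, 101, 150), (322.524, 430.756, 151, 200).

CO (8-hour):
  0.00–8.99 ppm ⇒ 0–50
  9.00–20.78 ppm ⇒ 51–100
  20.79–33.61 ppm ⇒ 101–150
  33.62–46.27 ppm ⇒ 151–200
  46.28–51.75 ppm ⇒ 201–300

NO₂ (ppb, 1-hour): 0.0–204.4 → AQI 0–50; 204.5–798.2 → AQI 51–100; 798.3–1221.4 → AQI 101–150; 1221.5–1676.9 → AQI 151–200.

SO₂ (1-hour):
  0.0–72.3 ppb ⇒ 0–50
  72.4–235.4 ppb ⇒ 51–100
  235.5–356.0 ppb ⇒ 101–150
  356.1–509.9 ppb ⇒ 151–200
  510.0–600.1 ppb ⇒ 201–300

O₃ 0.140: bracket 0.108–0.142 → index 201–300; slope 99/0.034, offset 0.032.
AQI = 201 + 99/0.034·0.032 ≈ 294.18 ⇒ 294.
PM2.5: row 257.583–322.523 (AQI 101–150). (150−101)·(303.978−257.583)/(322.523−257.583) + 101 = 49·46.395/64.940 + 101 ≈ 136.01 → 136.
CO: 46.61 lies in 46.28–51.75, so I_lo=201, I_hi=300, C_lo=46.28, C_hi=51.75.
(300−201)/(51.75−46.28) × (46.61−46.28) + 201 = 99/5.47 × 0.33 + 201 ≈ 206.97 → 207.
NO₂ 629.4: bracket 204.5–798.2 → index 51–100; slope 49/593.7, offset 424.9.
AQI = 51 + 49/593.7·424.9 ≈ 86.07 ⇒ 86.
SO₂ 75.1: bracket 72.4–235.4 → index 51–100; slope 49/163.0, offset 2.7.
AQI = 51 + 49/163.0·2.7 ≈ 51.81 ⇒ 52.
Sub-indices: O₃→294, PM2.5→136, CO→207, NO₂→86, SO₂→52. Overall AQI = max = 294; dominant pollutant is O₃.
AQI 294: Very Unhealthy.

294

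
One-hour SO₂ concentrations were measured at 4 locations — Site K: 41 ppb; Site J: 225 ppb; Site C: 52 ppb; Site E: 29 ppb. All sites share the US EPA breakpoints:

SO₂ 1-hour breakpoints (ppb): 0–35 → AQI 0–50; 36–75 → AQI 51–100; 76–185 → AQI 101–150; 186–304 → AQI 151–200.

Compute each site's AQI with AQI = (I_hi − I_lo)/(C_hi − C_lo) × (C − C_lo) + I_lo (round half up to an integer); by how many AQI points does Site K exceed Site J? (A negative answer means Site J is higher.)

Site K: 41 ∈ [36, 75] ↔ index [51, 100].
51 + (41−36)·(100−51)/(75−36) = 51 + 5·49/39 ≈ 57.28, so AQI = 57.
Site J 225: bracket 186–304 → index 151–200; slope 49/118, offset 39.
AQI = 151 + 49/118·39 ≈ 167.19 ⇒ 167.
Site C: 52 lies in 36–75, so I_lo=51, I_hi=100, C_lo=36, C_hi=75.
(100−51)/(75−36) × (52−36) + 51 = 49/39 × 16 + 51 ≈ 71.10 → 71.
Site E: 29 lies in 0–35, so I_lo=0, I_hi=50, C_lo=0, C_hi=35.
(50−0)/(35−0) × (29−0) + 0 = 50/35 × 29 + 0 ≈ 41.43 → 41.
AQIs: Site K=57, Site J=167, Site C=71, Site E=41. Site K (57) − Site J (167) = -110.

-110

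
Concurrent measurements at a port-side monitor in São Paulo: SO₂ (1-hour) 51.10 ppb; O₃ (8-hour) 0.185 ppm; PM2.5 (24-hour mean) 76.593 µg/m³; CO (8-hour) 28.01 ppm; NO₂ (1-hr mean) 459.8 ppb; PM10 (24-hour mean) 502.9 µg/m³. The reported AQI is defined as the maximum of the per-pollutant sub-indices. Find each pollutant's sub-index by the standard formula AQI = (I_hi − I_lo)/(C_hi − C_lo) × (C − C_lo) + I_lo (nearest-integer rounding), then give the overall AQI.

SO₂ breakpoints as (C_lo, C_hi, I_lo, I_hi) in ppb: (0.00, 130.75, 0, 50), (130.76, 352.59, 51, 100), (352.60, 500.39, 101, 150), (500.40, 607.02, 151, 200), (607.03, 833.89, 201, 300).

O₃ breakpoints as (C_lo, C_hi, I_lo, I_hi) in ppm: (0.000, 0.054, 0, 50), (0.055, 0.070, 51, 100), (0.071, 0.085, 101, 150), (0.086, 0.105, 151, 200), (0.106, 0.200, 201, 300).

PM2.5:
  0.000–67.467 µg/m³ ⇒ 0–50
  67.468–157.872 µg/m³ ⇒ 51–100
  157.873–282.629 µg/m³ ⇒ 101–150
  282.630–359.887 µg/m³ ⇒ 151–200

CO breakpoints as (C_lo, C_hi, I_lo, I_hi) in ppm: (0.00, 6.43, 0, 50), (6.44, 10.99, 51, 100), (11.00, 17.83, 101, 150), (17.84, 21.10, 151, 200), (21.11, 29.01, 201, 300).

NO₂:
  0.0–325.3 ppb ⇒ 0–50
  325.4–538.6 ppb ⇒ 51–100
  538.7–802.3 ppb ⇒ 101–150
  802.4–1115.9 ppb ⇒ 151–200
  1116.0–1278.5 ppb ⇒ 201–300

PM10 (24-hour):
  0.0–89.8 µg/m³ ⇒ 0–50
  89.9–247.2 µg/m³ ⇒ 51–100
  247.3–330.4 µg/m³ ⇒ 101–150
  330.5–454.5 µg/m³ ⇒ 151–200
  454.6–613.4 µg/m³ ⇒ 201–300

287

SO₂: row 0.00–130.75 (AQI 0–50). (50−0)·(51.10−0.00)/(130.75−0.00) + 0 = 50·51.10/130.75 + 0 ≈ 19.54 → 20.
O₃: row 0.106–0.200 (AQI 201–300). (300−201)·(0.185−0.106)/(0.200−0.106) + 201 = 99·0.079/0.094 + 201 ≈ 284.20 → 284.
PM2.5: row 67.468–157.872 (AQI 51–100). (100−51)·(76.593−67.468)/(157.872−67.468) + 51 = 49·9.125/90.404 + 51 ≈ 55.95 → 56.
CO: row 21.11–29.01 (AQI 201–300). (300−201)·(28.01−21.11)/(29.01−21.11) + 201 = 99·6.90/7.90 + 201 ≈ 287.47 → 287.
NO₂: 459.8 lies in 325.4–538.6, so I_lo=51, I_hi=100, C_lo=325.4, C_hi=538.6.
(100−51)/(538.6−325.4) × (459.8−325.4) + 51 = 49/213.2 × 134.4 + 51 ≈ 81.89 → 82.
PM10: row 454.6–613.4 (AQI 201–300). (300−201)·(502.9−454.6)/(613.4−454.6) + 201 = 99·48.3/158.8 + 201 ≈ 231.11 → 231.
Sub-indices: SO₂→20, O₃→284, PM2.5→56, CO→287, NO₂→82, PM10→231. Overall AQI = max = 287; dominant pollutant is CO.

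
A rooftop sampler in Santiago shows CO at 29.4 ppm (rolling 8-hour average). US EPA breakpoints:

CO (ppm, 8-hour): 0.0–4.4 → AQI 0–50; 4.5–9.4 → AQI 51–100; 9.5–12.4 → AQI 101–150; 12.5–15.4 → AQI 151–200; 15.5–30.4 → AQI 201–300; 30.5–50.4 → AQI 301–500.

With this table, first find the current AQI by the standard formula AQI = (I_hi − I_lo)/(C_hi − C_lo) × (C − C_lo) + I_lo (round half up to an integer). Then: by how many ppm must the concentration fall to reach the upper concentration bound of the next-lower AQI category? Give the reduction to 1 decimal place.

CO: 29.4 lies in 15.5–30.4, so I_lo=201, I_hi=300, C_lo=15.5, C_hi=30.4.
(300−201)/(30.4−15.5) × (29.4−15.5) + 201 = 99/14.9 × 13.9 + 201 ≈ 293.36 → 293.
Current AQI 293 is in the Very Unhealthy range (201–300). The next-lower category tops out at AQI 200, whose upper concentration bound is 15.4 ppm.
Reduction needed = 29.4 − 15.4 = 14.0 ppm.

14.0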